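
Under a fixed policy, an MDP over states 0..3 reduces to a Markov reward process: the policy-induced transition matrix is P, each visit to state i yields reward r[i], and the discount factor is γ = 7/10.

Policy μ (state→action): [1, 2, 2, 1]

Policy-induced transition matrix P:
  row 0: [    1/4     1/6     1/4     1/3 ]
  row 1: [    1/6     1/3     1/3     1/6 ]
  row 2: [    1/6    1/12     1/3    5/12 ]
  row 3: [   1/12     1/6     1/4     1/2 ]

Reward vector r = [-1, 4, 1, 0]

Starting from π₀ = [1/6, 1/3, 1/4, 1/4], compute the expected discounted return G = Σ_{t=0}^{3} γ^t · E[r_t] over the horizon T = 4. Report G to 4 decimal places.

G = 2.7740

t=0: π = [0.1667, 0.3333, 0.2500, 0.2500], E[r] = 1.4167, γ^t·E[r] = 1.416667, running G = 1.416667
t=1: π = [0.1597, 0.2014, 0.2986, 0.3403], E[r] = 0.9444, γ^t·E[r] = 0.661111, running G = 2.077778
t=2: π = [0.1516, 0.1753, 0.2917, 0.3814], E[r] = 0.8414, γ^t·E[r] = 0.412303, running G = 2.490081
t=3: π = [0.1475, 0.1716, 0.2889, 0.3920], E[r] = 0.8277, γ^t·E[r] = 0.283915, running G = 2.773996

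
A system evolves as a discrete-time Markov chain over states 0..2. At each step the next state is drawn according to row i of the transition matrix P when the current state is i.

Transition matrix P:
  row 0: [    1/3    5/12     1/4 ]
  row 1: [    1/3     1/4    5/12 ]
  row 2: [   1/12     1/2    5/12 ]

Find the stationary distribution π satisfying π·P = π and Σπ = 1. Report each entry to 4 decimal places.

Balance equations π_j = Σ_i π_i·P[i][j]:
  π_0 = 1/3·π_0 + 1/3·π_1 + 1/12·π_2
  π_1 = 5/12·π_0 + 1/4·π_1 + 1/2·π_2
  normalize: π_0 + π_1 + π_2 = 1
Solving the linear system gives exactly π = [11/46, 53/138, 26/69].

π = [0.2391, 0.3841, 0.3768]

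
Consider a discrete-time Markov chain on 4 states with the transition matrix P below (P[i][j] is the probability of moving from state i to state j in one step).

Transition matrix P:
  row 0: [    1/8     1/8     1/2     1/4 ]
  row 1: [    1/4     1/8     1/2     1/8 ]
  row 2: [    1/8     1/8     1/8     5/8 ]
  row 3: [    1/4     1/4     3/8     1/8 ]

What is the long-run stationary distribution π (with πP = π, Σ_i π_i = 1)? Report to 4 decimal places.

Balance equations π_j = Σ_i π_i·P[i][j]:
  π_0 = 1/8·π_0 + 1/4·π_1 + 1/8·π_2 + 1/4·π_3
  π_1 = 1/8·π_0 + 1/8·π_1 + 1/8·π_2 + 1/4·π_3
  π_2 = 1/2·π_0 + 1/2·π_1 + 1/8·π_2 + 3/8·π_3
  normalize: π_0 + π_1 + π_2 + π_3 = 1
Solving the linear system gives exactly π = [153/827, 136/827, 277/827, 261/827].

π = [0.1850, 0.1644, 0.3349, 0.3156]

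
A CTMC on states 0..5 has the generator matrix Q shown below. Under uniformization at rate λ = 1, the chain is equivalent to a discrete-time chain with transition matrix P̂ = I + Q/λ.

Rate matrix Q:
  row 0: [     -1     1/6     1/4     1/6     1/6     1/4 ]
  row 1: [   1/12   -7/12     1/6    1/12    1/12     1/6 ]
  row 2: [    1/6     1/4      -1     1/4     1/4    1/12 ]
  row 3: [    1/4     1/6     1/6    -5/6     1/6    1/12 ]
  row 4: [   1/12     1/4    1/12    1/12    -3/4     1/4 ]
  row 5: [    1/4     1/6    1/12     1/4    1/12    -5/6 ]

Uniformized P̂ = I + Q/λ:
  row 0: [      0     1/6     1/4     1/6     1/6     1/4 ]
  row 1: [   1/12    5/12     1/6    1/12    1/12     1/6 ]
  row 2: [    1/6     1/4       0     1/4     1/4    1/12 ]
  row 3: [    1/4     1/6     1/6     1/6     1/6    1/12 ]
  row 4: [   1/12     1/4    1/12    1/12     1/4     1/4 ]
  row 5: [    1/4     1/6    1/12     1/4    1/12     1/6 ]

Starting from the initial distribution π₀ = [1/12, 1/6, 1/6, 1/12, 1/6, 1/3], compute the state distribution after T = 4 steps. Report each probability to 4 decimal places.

π = [0.1368, 0.2535, 0.1298, 0.1572, 0.1555, 0.1672]

t=0: π = [0.0833, 0.1667, 0.1667, 0.0833, 0.1667, 0.3333]
t=1: π = [0.1597, 0.2361, 0.1042, 0.1806, 0.1528, 0.1667]
t=2: π = [0.1366, 0.2471, 0.1360, 0.1568, 0.1545, 0.1690]
t=3: π = [0.1376, 0.2527, 0.1284, 0.1586, 0.1562, 0.1665]
t=4: π = [0.1368, 0.2535, 0.1298, 0.1572, 0.1555, 0.1672]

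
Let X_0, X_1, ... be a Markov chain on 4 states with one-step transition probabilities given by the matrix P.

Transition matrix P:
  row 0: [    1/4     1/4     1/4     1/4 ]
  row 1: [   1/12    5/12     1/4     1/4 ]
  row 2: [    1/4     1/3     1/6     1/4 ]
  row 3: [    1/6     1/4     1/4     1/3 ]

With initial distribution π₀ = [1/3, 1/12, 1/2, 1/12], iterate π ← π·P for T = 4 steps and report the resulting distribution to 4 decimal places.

t=0: π = [0.3333, 0.0833, 0.5000, 0.0833]
t=1: π = [0.2292, 0.3056, 0.2083, 0.2569]
t=2: π = [0.1777, 0.3183, 0.2326, 0.2714]
t=3: π = [0.1743, 0.3224, 0.2306, 0.2726]
t=4: π = [0.1735, 0.3230, 0.2308, 0.2727]

π = [0.1735, 0.3230, 0.2308, 0.2727]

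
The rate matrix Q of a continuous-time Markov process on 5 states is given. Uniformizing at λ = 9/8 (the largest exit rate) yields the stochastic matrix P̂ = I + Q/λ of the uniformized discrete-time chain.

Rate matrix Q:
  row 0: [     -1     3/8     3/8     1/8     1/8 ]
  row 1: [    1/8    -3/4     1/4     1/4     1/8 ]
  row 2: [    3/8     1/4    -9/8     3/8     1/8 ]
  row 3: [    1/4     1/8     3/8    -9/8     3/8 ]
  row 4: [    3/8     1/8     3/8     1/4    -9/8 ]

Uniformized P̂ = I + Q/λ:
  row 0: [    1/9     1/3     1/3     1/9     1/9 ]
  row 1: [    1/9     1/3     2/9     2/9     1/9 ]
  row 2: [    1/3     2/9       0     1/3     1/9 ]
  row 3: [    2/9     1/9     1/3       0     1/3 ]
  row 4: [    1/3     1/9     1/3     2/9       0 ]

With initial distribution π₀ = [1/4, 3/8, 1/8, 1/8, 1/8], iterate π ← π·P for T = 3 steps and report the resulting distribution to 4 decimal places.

π = [0.2118, 0.2361, 0.2334, 0.1807, 0.1380]

t=0: π = [0.2500, 0.3750, 0.1250, 0.1250, 0.1250]
t=1: π = [0.1806, 0.2639, 0.2500, 0.1806, 0.1250]
t=2: π = [0.2145, 0.2377, 0.2207, 0.1898, 0.1373]
t=3: π = [0.2118, 0.2361, 0.2334, 0.1807, 0.1380]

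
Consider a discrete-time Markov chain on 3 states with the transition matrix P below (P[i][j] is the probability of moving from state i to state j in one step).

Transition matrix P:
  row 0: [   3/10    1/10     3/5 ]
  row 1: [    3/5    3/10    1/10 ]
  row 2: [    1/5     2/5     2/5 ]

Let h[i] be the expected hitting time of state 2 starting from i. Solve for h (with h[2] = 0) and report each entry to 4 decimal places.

First-step conditioning: h[2] = 0; for i ≠ 2, h[i] = 1 + Σ_k P[i][k]·h[k].
  h[0] = 1 + 3/10·h[0] + 1/10·h[1]
  h[1] = 1 + 3/5·h[0] + 3/10·h[1]
Solving the 2×2 linear system over states ≠ 2 gives exactly h = [80/43, 130/43, 0] (h[2] = 0 is the target).

h = [1.8605, 3.0233, 0.0000]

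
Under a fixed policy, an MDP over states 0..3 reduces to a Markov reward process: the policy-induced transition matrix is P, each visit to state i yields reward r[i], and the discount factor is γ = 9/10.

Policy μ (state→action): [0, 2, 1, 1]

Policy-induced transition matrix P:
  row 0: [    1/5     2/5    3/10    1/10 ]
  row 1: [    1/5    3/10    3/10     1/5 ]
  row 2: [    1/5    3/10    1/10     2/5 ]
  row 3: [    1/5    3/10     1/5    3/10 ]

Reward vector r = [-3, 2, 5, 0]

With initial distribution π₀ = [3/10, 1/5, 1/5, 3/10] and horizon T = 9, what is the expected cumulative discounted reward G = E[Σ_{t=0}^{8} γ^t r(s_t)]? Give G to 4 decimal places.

G = 6.6019

t=0: π = [0.3000, 0.2000, 0.2000, 0.3000], E[r] = 0.5000, γ^t·E[r] = 0.500000, running G = 0.500000
t=1: π = [0.2000, 0.3300, 0.2300, 0.2400], E[r] = 1.2100, γ^t·E[r] = 1.089000, running G = 1.589000
t=2: π = [0.2000, 0.3200, 0.2300, 0.2500], E[r] = 1.1900, γ^t·E[r] = 0.963900, running G = 2.552900
t=3: π = [0.2000, 0.3200, 0.2290, 0.2510], E[r] = 1.1850, γ^t·E[r] = 0.863865, running G = 3.416765
t=4: π = [0.2000, 0.3200, 0.2291, 0.2509], E[r] = 1.1855, γ^t·E[r] = 0.777807, running G = 4.194572
t=5: π = [0.2000, 0.3200, 0.2291, 0.2509], E[r] = 1.1855, γ^t·E[r] = 0.699996, running G = 4.894568
t=6: π = [0.2000, 0.3200, 0.2291, 0.2509], E[r] = 1.1855, γ^t·E[r] = 0.629999, running G = 5.524567
t=7: π = [0.2000, 0.3200, 0.2291, 0.2509], E[r] = 1.1855, γ^t·E[r] = 0.566999, running G = 6.091567
t=8: π = [0.2000, 0.3200, 0.2291, 0.2509], E[r] = 1.1855, γ^t·E[r] = 0.510299, running G = 6.601866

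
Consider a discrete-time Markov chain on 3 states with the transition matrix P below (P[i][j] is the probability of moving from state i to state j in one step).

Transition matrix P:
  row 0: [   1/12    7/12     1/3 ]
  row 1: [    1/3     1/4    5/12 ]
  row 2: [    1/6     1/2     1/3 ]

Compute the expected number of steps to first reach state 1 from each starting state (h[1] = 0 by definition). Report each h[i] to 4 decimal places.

First-step conditioning: h[1] = 0; for i ≠ 1, h[i] = 1 + Σ_k P[i][k]·h[k].
  h[0] = 1 + 1/12·h[0] + 1/3·h[2]
  h[2] = 1 + 1/6·h[0] + 1/3·h[2]
Solving the 2×2 linear system over states ≠ 1 gives exactly h = [9/5, 0, 39/20] (h[1] = 0 is the target).

h = [1.8000, 0.0000, 1.9500]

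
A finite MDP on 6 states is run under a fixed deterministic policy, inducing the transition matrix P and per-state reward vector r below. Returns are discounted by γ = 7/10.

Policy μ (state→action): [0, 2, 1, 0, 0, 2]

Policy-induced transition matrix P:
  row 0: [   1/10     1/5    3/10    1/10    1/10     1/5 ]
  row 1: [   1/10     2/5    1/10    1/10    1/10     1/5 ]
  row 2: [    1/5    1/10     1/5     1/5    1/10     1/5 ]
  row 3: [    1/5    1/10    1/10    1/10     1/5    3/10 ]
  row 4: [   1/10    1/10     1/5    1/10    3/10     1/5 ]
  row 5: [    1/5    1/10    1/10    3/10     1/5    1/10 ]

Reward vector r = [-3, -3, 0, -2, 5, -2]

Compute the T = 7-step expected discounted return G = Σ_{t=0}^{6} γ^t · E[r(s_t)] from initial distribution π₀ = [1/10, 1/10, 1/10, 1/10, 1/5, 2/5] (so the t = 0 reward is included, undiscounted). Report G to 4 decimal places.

t=0: π = [0.1000, 0.1000, 0.1000, 0.1000, 0.2000, 0.4000], E[r] = -0.6000, γ^t·E[r] = -0.600000, running G = -0.600000
t=1: π = [0.1600, 0.1400, 0.1500, 0.1900, 0.1900, 0.1700], E[r] = -0.6700, γ^t·E[r] = -0.469000, running G = -1.069000
t=2: π = [0.1510, 0.1580, 0.1660, 0.1490, 0.1740, 0.2020], E[r] = -0.7590, γ^t·E[r] = -0.371910, running G = -1.440910
t=3: π = [0.1517, 0.1625, 0.1642, 0.1570, 0.1699, 0.1947], E[r] = -0.7965, γ^t·E[r] = -0.273200, running G = -1.714110
t=4: π = [0.1516, 0.1639, 0.1638, 0.1554, 0.1692, 0.1962], E[r] = -0.8040, γ^t·E[r] = -0.193031, running G = -1.907140
t=5: π = [0.1515, 0.1643, 0.1636, 0.1556, 0.1690, 0.1959], E[r] = -0.8057, γ^t·E[r] = -0.135419, running G = -2.042559
t=6: π = [0.1515, 0.1645, 0.1636, 0.1555, 0.1690, 0.1960], E[r] = -0.8062, γ^t·E[r] = -0.094846, running G = -2.137405

G = -2.1374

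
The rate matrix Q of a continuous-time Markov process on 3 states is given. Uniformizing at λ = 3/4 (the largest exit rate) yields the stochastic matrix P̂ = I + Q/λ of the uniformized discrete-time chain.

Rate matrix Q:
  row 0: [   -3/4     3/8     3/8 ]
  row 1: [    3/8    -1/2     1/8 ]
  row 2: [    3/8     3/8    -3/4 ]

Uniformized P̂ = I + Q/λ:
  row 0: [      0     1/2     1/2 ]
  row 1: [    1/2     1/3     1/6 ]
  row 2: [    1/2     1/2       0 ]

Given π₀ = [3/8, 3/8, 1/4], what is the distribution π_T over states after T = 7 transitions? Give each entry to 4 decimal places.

π = [0.3330, 0.4286, 0.2384]

t=0: π = [0.3750, 0.3750, 0.2500]
t=1: π = [0.3125, 0.4375, 0.2500]
t=2: π = [0.3438, 0.4271, 0.2292]
t=3: π = [0.3281, 0.4288, 0.2431]
t=4: π = [0.3359, 0.4285, 0.2355]
t=5: π = [0.3320, 0.4286, 0.2394]
t=6: π = [0.3340, 0.4286, 0.2374]
t=7: π = [0.3330, 0.4286, 0.2384]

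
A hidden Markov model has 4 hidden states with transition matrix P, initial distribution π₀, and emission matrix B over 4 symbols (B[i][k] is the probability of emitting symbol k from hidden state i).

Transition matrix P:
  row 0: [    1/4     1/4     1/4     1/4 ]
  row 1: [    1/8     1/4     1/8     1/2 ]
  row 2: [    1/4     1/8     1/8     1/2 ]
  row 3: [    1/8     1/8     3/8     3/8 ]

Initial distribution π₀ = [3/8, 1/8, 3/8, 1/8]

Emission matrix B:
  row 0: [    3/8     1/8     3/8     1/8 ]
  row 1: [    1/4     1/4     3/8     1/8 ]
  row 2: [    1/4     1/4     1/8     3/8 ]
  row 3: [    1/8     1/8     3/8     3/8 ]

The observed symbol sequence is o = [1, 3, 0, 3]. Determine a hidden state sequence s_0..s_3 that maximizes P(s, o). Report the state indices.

path = [2, 3, 2, 3]

t=0: δ = [4.688e-02, 3.125e-02, 9.375e-02, 1.562e-02]  (obs o_0=1)
t=1: δ = [2.930e-03, 1.465e-03, 4.395e-03, 1.758e-02]  ψ = [2, 0, 0, 2]  (obs o_1=3)
t=2: δ = [8.240e-04, 5.493e-04, 1.648e-03, 8.240e-04]  ψ = [3, 3, 3, 3]  (obs o_2=0)
t=3: δ = [5.150e-05, 2.575e-05, 1.159e-04, 3.090e-04]  ψ = [2, 0, 3, 2]  (obs o_3=3)
backtrack: best end state = 3; path = [2, 3, 2, 3]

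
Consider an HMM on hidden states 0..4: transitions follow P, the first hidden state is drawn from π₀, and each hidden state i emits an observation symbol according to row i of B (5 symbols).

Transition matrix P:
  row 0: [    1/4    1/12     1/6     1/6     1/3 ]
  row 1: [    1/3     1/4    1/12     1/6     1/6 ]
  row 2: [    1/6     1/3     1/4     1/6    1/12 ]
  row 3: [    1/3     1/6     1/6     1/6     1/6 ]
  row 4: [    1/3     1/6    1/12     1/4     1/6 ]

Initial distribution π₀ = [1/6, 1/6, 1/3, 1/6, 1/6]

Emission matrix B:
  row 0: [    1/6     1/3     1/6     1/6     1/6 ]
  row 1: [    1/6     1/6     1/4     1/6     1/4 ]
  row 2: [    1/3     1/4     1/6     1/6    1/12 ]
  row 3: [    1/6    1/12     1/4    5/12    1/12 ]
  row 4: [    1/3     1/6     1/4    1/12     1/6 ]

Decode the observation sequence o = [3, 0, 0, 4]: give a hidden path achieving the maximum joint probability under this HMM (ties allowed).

t=0: δ = [2.778e-02, 2.778e-02, 5.556e-02, 6.944e-02, 1.389e-02]  (obs o_0=3)
t=1: δ = [3.858e-03, 3.086e-03, 4.630e-03, 1.929e-03, 3.858e-03]  ψ = [3, 2, 2, 3, 3]  (obs o_1=0)
t=2: δ = [2.143e-04, 2.572e-04, 3.858e-04, 1.608e-04, 4.287e-04]  ψ = [4, 2, 2, 4, 0]  (obs o_2=0)
t=3: δ = [2.381e-05, 3.215e-05, 8.038e-06, 8.931e-06, 1.191e-05]  ψ = [4, 2, 2, 4, 0]  (obs o_3=4)
backtrack: best end state = 1; path = [2, 2, 2, 1]

path = [2, 2, 2, 1]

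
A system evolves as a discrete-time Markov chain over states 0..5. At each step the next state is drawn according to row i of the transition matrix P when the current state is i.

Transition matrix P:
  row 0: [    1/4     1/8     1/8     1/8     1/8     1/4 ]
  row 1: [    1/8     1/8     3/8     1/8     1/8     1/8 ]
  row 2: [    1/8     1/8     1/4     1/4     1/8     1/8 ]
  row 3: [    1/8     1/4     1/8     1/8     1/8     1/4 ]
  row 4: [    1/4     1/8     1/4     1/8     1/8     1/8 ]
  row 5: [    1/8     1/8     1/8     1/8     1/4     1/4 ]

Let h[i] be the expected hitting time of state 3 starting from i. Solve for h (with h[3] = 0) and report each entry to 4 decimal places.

h = [6.6676, 6.4318, 5.7172, 0.0000, 6.5506, 6.6530]

First-step conditioning: h[3] = 0; for i ≠ 3, h[i] = 1 + Σ_k P[i][k]·h[k].
  h[0] = 1 + 1/4·h[0] + 1/8·h[1] + 1/8·h[2] + 1/8·h[4] + 1/4·h[5]
  h[1] = 1 + 1/8·h[0] + 1/8·h[1] + 3/8·h[2] + 1/8·h[4] + 1/8·h[5]
  h[2] = 1 + 1/8·h[0] + 1/8·h[1] + 1/4·h[2] + 1/8·h[4] + 1/8·h[5]
  h[4] = 1 + 1/4·h[0] + 1/8·h[1] + 1/4·h[2] + 1/8·h[4] + 1/8·h[5]
  h[5] = 1 + 1/8·h[0] + 1/8·h[1] + 1/8·h[2] + 1/4·h[4] + 1/4·h[5]
Solving the 5×5 linear system over states ≠ 3 gives exactly h = [9728/1459, 9384/1459, 25024/4377, 0, 28672/4377, 29120/4377] (h[3] = 0 is the target).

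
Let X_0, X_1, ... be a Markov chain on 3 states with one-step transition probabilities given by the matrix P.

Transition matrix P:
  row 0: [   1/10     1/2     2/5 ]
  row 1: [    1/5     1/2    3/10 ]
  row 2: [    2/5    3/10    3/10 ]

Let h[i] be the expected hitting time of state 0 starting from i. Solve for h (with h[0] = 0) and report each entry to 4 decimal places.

h = [0.0000, 3.8462, 3.0769]

First-step conditioning: h[0] = 0; for i ≠ 0, h[i] = 1 + Σ_k P[i][k]·h[k].
  h[1] = 1 + 1/2·h[1] + 3/10·h[2]
  h[2] = 1 + 3/10·h[1] + 3/10·h[2]
Solving the 2×2 linear system over states ≠ 0 gives exactly h = [0, 50/13, 40/13] (h[0] = 0 is the target).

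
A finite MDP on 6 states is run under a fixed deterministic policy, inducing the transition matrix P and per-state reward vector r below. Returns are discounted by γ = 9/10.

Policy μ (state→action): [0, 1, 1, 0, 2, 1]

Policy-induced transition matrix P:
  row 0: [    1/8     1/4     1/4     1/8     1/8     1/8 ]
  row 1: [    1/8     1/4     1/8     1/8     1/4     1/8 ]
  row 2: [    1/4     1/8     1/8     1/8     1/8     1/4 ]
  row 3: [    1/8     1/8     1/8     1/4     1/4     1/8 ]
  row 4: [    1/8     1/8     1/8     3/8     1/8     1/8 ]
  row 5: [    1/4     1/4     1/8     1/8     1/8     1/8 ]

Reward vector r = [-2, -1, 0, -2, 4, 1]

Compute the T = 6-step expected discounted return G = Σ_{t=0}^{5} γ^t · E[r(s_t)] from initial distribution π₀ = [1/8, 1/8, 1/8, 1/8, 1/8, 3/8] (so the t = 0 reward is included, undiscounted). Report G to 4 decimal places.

G = -0.0521

t=0: π = [0.1250, 0.1250, 0.1250, 0.1250, 0.1250, 0.3750], E[r] = 0.2500, γ^t·E[r] = 0.250000, running G = 0.250000
t=1: π = [0.1875, 0.2031, 0.1406, 0.1719, 0.1563, 0.1406], E[r] = -0.1563, γ^t·E[r] = -0.140625, running G = 0.109375
t=2: π = [0.1602, 0.1914, 0.1484, 0.1855, 0.1719, 0.1426], E[r] = -0.0527, γ^t·E[r] = -0.042715, running G = 0.066660
t=3: π = [0.1614, 0.1868, 0.1450, 0.1912, 0.1721, 0.1436], E[r] = -0.0598, γ^t·E[r] = -0.043605, running G = 0.023055
t=4: π = [0.1611, 0.1865, 0.1452, 0.1919, 0.1722, 0.1431], E[r] = -0.0604, γ^t·E[r] = -0.039605, running G = -0.016549
t=5: π = [0.1610, 0.1863, 0.1451, 0.1921, 0.1723, 0.1431], E[r] = -0.0602, γ^t·E[r] = -0.035529, running G = -0.052079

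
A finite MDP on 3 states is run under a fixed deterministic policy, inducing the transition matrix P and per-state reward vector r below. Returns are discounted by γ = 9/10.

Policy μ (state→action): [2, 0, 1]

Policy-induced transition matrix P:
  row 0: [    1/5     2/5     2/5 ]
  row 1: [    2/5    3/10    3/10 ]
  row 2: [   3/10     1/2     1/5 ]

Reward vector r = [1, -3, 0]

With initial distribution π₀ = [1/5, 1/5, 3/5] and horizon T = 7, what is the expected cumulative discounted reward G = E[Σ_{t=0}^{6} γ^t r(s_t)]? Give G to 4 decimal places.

t=0: π = [0.2000, 0.2000, 0.6000], E[r] = -0.4000, γ^t·E[r] = -0.400000, running G = -0.400000
t=1: π = [0.3000, 0.4400, 0.2600], E[r] = -1.0200, γ^t·E[r] = -0.918000, running G = -1.318000
t=2: π = [0.3140, 0.3820, 0.3040], E[r] = -0.8320, γ^t·E[r] = -0.673920, running G = -1.991920
t=3: π = [0.3068, 0.3922, 0.3010], E[r] = -0.8698, γ^t·E[r] = -0.634084, running G = -2.626004
t=4: π = [0.3085, 0.3909, 0.3006], E[r] = -0.8641, γ^t·E[r] = -0.566936, running G = -3.192940
t=5: π = [0.3082, 0.3910, 0.3008], E[r] = -0.8647, γ^t·E[r] = -0.510583, running G = -3.703523
t=6: π = [0.3083, 0.3910, 0.3007], E[r] = -0.8647, γ^t·E[r] = -0.459523, running G = -4.163046

G = -4.1630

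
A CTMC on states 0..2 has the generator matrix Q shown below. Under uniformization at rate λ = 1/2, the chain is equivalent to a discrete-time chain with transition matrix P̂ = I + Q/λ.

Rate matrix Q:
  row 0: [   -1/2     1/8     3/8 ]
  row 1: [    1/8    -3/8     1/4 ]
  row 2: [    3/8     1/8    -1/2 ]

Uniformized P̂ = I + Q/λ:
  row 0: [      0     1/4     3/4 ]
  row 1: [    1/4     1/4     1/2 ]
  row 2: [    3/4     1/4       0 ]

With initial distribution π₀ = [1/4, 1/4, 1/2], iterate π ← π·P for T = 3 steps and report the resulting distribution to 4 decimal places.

t=0: π = [0.2500, 0.2500, 0.5000]
t=1: π = [0.4375, 0.2500, 0.3125]
t=2: π = [0.2969, 0.2500, 0.4531]
t=3: π = [0.4023, 0.2500, 0.3477]

π = [0.4023, 0.2500, 0.3477]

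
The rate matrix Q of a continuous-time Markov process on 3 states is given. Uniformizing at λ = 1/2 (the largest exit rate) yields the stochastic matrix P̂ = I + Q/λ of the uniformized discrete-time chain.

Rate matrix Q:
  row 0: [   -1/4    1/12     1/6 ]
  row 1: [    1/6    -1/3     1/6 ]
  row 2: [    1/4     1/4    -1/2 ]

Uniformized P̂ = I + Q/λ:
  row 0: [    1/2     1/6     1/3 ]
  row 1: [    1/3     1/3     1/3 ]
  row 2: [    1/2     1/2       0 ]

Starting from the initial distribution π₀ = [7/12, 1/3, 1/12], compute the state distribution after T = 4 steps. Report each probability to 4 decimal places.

t=0: π = [0.5833, 0.3333, 0.0833]
t=1: π = [0.4444, 0.2500, 0.3056]
t=2: π = [0.4583, 0.3102, 0.2315]
t=3: π = [0.4483, 0.2955, 0.2562]
t=4: π = [0.4507, 0.3013, 0.2479]

π = [0.4507, 0.3013, 0.2479]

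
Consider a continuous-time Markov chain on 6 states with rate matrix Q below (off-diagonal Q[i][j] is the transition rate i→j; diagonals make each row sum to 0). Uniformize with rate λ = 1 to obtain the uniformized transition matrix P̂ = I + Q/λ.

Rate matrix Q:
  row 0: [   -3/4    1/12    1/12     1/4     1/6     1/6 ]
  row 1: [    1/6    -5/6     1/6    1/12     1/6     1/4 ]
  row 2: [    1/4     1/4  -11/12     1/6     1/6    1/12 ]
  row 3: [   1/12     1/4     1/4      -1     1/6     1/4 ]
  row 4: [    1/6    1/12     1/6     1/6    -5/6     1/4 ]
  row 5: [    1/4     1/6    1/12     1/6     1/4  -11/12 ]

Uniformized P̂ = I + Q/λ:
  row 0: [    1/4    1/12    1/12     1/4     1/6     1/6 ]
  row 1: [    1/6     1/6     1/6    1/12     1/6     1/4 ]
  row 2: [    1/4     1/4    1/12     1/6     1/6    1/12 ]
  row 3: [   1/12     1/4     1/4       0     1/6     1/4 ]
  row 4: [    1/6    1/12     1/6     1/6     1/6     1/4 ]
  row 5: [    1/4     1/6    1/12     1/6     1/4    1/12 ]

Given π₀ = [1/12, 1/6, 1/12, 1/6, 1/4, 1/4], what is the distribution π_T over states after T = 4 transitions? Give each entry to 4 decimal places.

π = [0.1974, 0.1586, 0.1359, 0.1456, 0.1818, 0.1807]

t=0: π = [0.0833, 0.1667, 0.0833, 0.1667, 0.2500, 0.2500]
t=1: π = [0.1875, 0.1597, 0.1458, 0.1319, 0.1875, 0.1875]
t=2: π = [0.1991, 0.1586, 0.1343, 0.1470, 0.1823, 0.1788]
t=3: π = [0.1971, 0.1583, 0.1362, 0.1455, 0.1816, 0.1812]
t=4: π = [0.1974, 0.1586, 0.1359, 0.1456, 0.1818, 0.1807]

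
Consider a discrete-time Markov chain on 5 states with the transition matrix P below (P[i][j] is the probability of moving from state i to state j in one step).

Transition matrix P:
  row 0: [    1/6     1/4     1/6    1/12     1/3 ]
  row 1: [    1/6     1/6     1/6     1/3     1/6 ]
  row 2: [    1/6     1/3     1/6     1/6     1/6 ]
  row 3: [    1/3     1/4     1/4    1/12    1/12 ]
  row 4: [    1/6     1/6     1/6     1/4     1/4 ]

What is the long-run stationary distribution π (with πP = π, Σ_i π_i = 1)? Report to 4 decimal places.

π = [0.1982, 0.2294, 0.1824, 0.1893, 0.2006]

Balance equations π_j = Σ_i π_i·P[i][j]:
  π_0 = 1/6·π_0 + 1/6·π_1 + 1/6·π_2 + 1/3·π_3 + 1/6·π_4
  π_1 = 1/4·π_0 + 1/6·π_1 + 1/3·π_2 + 1/4·π_3 + 1/6·π_4
  π_2 = 1/6·π_0 + 1/6·π_1 + 1/6·π_2 + 1/4·π_3 + 1/6·π_4
  π_3 = 1/12·π_0 + 1/3·π_1 + 1/6·π_2 + 1/12·π_3 + 1/4·π_4
  normalize: π_0 + π_1 + π_2 + π_3 + π_4 = 1
Solving the linear system gives exactly π = [245/1236, 189/824, 451/2472, 39/206, 62/309].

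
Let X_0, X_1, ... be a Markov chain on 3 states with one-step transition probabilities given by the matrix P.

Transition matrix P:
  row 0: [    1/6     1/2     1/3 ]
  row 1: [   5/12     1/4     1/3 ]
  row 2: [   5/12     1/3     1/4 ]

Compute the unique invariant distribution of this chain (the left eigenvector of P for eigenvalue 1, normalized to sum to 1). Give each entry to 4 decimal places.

π = [0.3333, 0.3590, 0.3077]

Balance equations π_j = Σ_i π_i·P[i][j]:
  π_0 = 1/6·π_0 + 5/12·π_1 + 5/12·π_2
  π_1 = 1/2·π_0 + 1/4·π_1 + 1/3·π_2
  normalize: π_0 + π_1 + π_2 = 1
Solving the linear system gives exactly π = [1/3, 14/39, 4/13].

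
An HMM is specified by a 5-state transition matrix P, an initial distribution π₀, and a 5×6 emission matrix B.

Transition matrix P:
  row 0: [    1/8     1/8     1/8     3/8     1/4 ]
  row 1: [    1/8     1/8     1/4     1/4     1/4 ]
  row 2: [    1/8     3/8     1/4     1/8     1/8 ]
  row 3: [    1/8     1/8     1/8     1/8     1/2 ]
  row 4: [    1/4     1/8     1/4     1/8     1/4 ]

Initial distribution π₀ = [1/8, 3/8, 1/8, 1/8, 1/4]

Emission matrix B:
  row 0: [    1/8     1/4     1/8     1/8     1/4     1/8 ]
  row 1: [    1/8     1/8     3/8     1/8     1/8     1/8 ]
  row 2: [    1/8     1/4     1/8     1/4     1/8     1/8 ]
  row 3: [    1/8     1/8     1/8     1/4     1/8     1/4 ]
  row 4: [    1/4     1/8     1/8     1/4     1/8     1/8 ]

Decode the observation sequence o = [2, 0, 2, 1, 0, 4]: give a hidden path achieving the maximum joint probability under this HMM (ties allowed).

t=0: δ = [1.562e-02, 1.406e-01, 1.562e-02, 1.562e-02, 3.125e-02]  (obs o_0=2)
t=1: δ = [2.197e-03, 2.197e-03, 4.395e-03, 4.395e-03, 8.789e-03]  ψ = [1, 1, 1, 1, 1]  (obs o_1=0)
t=2: δ = [2.747e-04, 6.180e-04, 2.747e-04, 1.373e-04, 2.747e-04]  ψ = [4, 2, 4, 4, 3]  (obs o_2=2)
t=3: δ = [1.931e-05, 1.287e-05, 3.862e-05, 1.931e-05, 1.931e-05]  ψ = [1, 2, 1, 1, 1]  (obs o_3=1)
t=4: δ = [6.035e-07, 1.810e-06, 1.207e-06, 9.052e-07, 2.414e-06]  ψ = [2, 2, 2, 0, 3]  (obs o_4=0)
t=5: δ = [1.509e-07, 5.658e-08, 7.544e-08, 5.658e-08, 7.544e-08]  ψ = [4, 2, 4, 1, 4]  (obs o_5=4)
backtrack: best end state = 0; path = [1, 2, 1, 3, 4, 0]

path = [1, 2, 1, 3, 4, 0]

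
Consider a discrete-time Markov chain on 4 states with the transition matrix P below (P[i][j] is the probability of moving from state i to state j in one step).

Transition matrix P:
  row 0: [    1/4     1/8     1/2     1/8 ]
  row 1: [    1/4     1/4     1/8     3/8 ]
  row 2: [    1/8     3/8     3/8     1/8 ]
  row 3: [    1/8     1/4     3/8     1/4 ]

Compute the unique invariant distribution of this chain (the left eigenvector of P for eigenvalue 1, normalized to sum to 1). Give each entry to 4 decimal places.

π = [0.1812, 0.2687, 0.3305, 0.2196]

Balance equations π_j = Σ_i π_i·P[i][j]:
  π_0 = 1/4·π_0 + 1/4·π_1 + 1/8·π_2 + 1/8·π_3
  π_1 = 1/8·π_0 + 1/4·π_1 + 3/8·π_2 + 1/4·π_3
  π_2 = 1/2·π_0 + 1/8·π_1 + 3/8·π_2 + 3/8·π_3
  normalize: π_0 + π_1 + π_2 + π_3 = 1
Solving the linear system gives exactly π = [85/469, 18/67, 155/469, 103/469].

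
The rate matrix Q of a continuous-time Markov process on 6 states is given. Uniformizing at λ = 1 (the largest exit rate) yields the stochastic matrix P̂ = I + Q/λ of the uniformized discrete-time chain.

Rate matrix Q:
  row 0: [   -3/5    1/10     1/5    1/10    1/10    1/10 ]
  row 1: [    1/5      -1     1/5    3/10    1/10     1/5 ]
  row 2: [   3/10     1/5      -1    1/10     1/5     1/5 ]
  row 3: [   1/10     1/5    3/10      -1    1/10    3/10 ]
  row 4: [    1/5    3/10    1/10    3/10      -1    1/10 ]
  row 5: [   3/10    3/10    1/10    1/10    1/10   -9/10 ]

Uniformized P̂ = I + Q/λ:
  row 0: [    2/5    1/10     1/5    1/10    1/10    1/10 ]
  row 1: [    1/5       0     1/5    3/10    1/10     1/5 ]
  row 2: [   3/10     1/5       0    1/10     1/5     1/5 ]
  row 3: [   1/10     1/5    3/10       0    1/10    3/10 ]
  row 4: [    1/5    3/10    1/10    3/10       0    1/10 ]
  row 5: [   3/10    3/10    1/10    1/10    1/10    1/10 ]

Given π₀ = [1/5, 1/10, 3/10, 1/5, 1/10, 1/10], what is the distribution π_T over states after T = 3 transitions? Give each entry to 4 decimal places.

t=0: π = [0.2000, 0.1000, 0.3000, 0.2000, 0.1000, 0.1000]
t=1: π = [0.2600, 0.1800, 0.1400, 0.1200, 0.1200, 0.1800]
t=2: π = [0.2720, 0.1680, 0.1540, 0.1480, 0.1020, 0.1560]
t=3: π = [0.2706, 0.1650, 0.1582, 0.1392, 0.1052, 0.1618]

π = [0.2706, 0.1650, 0.1582, 0.1392, 0.1052, 0.1618]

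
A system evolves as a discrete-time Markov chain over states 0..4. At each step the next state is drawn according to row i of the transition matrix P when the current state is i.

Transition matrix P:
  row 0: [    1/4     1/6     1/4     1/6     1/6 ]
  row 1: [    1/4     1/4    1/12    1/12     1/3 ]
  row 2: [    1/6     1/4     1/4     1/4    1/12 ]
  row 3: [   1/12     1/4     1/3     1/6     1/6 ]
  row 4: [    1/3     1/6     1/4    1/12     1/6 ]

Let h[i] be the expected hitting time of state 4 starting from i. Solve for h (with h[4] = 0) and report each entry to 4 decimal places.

First-step conditioning: h[4] = 0; for i ≠ 4, h[i] = 1 + Σ_k P[i][k]·h[k].
  h[0] = 1 + 1/4·h[0] + 1/6·h[1] + 1/4·h[2] + 1/6·h[3]
  h[1] = 1 + 1/4·h[0] + 1/4·h[1] + 1/12·h[2] + 1/12·h[3]
  h[2] = 1 + 1/6·h[0] + 1/4·h[1] + 1/4·h[2] + 1/4·h[3]
  h[3] = 1 + 1/12·h[0] + 1/4·h[1] + 1/3·h[2] + 1/6·h[3]
Solving the 4×4 linear system over states ≠ 4 gives exactly h = [19344/3559, 15612/3559, 20628/3559, 19140/3559, 0] (h[4] = 0 is the target).

h = [5.4352, 4.3866, 5.7960, 5.3779, 0.0000]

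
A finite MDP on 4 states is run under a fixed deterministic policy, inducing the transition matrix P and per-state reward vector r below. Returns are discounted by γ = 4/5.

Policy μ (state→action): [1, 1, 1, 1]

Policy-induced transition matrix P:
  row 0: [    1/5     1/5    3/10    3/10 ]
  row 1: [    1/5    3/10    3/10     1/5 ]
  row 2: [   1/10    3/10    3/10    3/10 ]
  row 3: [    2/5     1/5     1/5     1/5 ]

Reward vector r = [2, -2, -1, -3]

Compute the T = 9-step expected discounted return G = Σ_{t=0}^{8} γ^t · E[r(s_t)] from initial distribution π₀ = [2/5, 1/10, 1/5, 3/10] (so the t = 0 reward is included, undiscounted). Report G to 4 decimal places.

t=0: π = [0.4000, 0.1000, 0.2000, 0.3000], E[r] = -0.5000, γ^t·E[r] = -0.500000, running G = -0.500000
t=1: π = [0.2400, 0.2300, 0.2700, 0.2600], E[r] = -1.0300, γ^t·E[r] = -0.824000, running G = -1.324000
t=2: π = [0.2250, 0.2500, 0.2740, 0.2510], E[r] = -1.0770, γ^t·E[r] = -0.689280, running G = -2.013280
t=3: π = [0.2228, 0.2524, 0.2749, 0.2499], E[r] = -1.0838, γ^t·E[r] = -0.554906, running G = -2.568186
t=4: π = [0.2225, 0.2527, 0.2750, 0.2498], E[r] = -1.0848, γ^t·E[r] = -0.444334, running G = -3.012520
t=5: π = [0.2225, 0.2528, 0.2750, 0.2498], E[r] = -1.0849, γ^t·E[r] = -0.355505, running G = -3.368025
t=6: π = [0.2224, 0.2528, 0.2750, 0.2497], E[r] = -1.0849, γ^t·E[r] = -0.284408, running G = -3.652433
t=7: π = [0.2224, 0.2528, 0.2750, 0.2497], E[r] = -1.0849, γ^t·E[r] = -0.227527, running G = -3.879960
t=8: π = [0.2224, 0.2528, 0.2750, 0.2497], E[r] = -1.0849, γ^t·E[r] = -0.182022, running G = -4.061982

G = -4.0620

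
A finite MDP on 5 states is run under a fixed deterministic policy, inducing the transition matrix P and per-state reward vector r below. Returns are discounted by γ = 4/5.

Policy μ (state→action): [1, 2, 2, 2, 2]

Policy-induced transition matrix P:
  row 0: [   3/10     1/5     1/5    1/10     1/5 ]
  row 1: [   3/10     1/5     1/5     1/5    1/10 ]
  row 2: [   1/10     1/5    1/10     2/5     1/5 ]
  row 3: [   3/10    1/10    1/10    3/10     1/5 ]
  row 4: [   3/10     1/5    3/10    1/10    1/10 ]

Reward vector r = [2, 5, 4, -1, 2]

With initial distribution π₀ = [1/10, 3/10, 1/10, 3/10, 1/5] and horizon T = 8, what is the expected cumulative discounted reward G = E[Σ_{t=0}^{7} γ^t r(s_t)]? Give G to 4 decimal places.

t=0: π = [0.1000, 0.3000, 0.1000, 0.3000, 0.2000], E[r] = 2.2000, γ^t·E[r] = 2.200000, running G = 2.200000
t=1: π = [0.2800, 0.1700, 0.1800, 0.2200, 0.1500], E[r] = 2.2100, γ^t·E[r] = 1.768000, running G = 3.968000
t=2: π = [0.2640, 0.1780, 0.1750, 0.2150, 0.1680], E[r] = 2.2390, γ^t·E[r] = 1.432960, running G = 5.400960
t=3: π = [0.2650, 0.1785, 0.1778, 0.2133, 0.1654], E[r] = 2.2512, γ^t·E[r] = 1.152614, running G = 6.553574
t=4: π = [0.2644, 0.1787, 0.1774, 0.2139, 0.1656], E[r] = 2.2493, γ^t·E[r] = 0.921321, running G = 7.474896
t=5: π = [0.2645, 0.1786, 0.1774, 0.2139, 0.1656], E[r] = 2.2491, γ^t·E[r] = 0.736989, running G = 8.211885
t=6: π = [0.2645, 0.1786, 0.1774, 0.2139, 0.1656], E[r] = 2.2491, γ^t·E[r] = 0.589588, running G = 8.801474
t=7: π = [0.2645, 0.1786, 0.1774, 0.2139, 0.1656], E[r] = 2.2491, γ^t·E[r] = 0.471673, running G = 9.273146

G = 9.2731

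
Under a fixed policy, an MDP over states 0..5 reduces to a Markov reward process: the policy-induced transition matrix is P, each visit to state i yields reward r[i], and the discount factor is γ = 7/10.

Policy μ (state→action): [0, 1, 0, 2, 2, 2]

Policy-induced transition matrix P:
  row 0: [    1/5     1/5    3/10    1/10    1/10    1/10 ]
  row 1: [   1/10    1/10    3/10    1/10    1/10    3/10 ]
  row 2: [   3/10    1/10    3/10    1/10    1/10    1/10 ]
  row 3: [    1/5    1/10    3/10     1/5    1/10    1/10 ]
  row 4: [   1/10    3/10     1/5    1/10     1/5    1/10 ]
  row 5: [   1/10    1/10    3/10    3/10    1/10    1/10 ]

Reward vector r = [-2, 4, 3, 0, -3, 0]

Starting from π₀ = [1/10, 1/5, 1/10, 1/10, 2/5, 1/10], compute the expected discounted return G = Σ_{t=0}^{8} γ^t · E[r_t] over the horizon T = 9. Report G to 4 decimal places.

t=0: π = [0.1000, 0.2000, 0.1000, 0.1000, 0.4000, 0.1000], E[r] = -0.3000, γ^t·E[r] = -0.300000, running G = -0.300000
t=1: π = [0.1400, 0.1900, 0.2600, 0.1300, 0.1400, 0.1400], E[r] = 0.8400, γ^t·E[r] = 0.588000, running G = 0.288000
t=2: π = [0.1790, 0.1420, 0.2860, 0.1410, 0.1140, 0.1380], E[r] = 0.7260, γ^t·E[r] = 0.355740, running G = 0.643740
t=3: π = [0.1892, 0.1407, 0.2886, 0.1417, 0.1114, 0.1284], E[r] = 0.7160, γ^t·E[r] = 0.245588, running G = 0.889328
t=4: π = [0.1908, 0.1412, 0.2889, 0.1399, 0.1111, 0.1281], E[r] = 0.7163, γ^t·E[r] = 0.171993, running G = 1.061321
t=5: π = [0.1908, 0.1413, 0.2889, 0.1396, 0.1111, 0.1282], E[r] = 0.7169, γ^t·E[r] = 0.120485, running G = 1.181807
t=6: π = [0.1908, 0.1413, 0.2889, 0.1396, 0.1111, 0.1283], E[r] = 0.7169, γ^t·E[r] = 0.084344, running G = 1.266151
t=7: π = [0.1908, 0.1413, 0.2889, 0.1396, 0.1111, 0.1283], E[r] = 0.7169, γ^t·E[r] = 0.059041, running G = 1.325191
t=8: π = [0.1908, 0.1413, 0.2889, 0.1396, 0.1111, 0.1283], E[r] = 0.7169, γ^t·E[r] = 0.041328, running G = 1.366520

G = 1.3665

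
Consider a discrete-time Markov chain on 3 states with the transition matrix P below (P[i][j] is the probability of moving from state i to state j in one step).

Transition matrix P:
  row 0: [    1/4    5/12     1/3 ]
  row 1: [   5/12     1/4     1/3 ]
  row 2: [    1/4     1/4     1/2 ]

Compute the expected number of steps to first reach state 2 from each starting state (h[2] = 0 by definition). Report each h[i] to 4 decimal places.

h = [3.0000, 3.0000, 0.0000]

First-step conditioning: h[2] = 0; for i ≠ 2, h[i] = 1 + Σ_k P[i][k]·h[k].
  h[0] = 1 + 1/4·h[0] + 5/12·h[1]
  h[1] = 1 + 5/12·h[0] + 1/4·h[1]
Solving the 2×2 linear system over states ≠ 2 gives exactly h = [3, 3, 0] (h[2] = 0 is the target).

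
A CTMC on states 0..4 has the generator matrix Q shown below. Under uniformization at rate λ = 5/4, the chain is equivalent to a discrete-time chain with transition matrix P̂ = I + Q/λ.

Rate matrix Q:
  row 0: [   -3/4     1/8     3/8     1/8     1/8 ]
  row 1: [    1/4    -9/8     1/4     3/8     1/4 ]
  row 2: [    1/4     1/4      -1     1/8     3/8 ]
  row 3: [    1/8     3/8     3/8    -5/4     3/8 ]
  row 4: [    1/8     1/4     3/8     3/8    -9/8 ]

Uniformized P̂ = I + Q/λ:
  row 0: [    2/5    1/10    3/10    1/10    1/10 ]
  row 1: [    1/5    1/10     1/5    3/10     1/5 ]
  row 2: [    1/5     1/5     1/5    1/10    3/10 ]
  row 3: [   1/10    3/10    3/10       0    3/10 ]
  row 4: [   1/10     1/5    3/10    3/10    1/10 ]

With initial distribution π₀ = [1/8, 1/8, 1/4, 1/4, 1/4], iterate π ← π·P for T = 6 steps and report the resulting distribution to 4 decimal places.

π = [0.2049, 0.1777, 0.2566, 0.1598, 0.2010]

t=0: π = [0.1250, 0.1250, 0.2500, 0.2500, 0.2500]
t=1: π = [0.1750, 0.2000, 0.2625, 0.1500, 0.2125]
t=2: π = [0.1988, 0.1775, 0.2538, 0.1675, 0.2025]
t=3: π = [0.2028, 0.1791, 0.2569, 0.1593, 0.2020]
t=4: π = [0.2044, 0.1777, 0.2564, 0.1603, 0.2011]
t=5: π = [0.2047, 0.1778, 0.2566, 0.1597, 0.2011]
t=6: π = [0.2049, 0.1777, 0.2566, 0.1598, 0.2010]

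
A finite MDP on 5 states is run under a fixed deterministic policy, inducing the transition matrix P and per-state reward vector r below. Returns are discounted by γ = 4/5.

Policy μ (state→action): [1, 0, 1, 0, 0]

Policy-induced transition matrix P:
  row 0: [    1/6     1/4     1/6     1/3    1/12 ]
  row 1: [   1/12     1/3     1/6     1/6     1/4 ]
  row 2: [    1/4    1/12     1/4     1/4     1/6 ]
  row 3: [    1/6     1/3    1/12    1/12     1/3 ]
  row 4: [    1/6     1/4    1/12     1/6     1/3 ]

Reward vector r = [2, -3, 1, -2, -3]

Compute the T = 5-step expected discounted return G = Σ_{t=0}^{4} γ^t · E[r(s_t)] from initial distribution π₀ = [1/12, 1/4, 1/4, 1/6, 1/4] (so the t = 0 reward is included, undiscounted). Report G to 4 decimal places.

G = -4.7779

t=0: π = [0.0833, 0.2500, 0.2500, 0.1667, 0.2500], E[r] = -1.4167, γ^t·E[r] = -1.416667, running G = -1.416667
t=1: π = [0.1667, 0.2431, 0.1528, 0.1875, 0.2500], E[r] = -1.3681, γ^t·E[r] = -1.094444, running G = -2.511111
t=2: π = [0.1591, 0.2604, 0.1429, 0.1916, 0.2459], E[r] = -1.4410, γ^t·E[r] = -0.922222, running G = -3.433333
t=3: π = [0.1569, 0.2638, 0.1421, 0.1891, 0.2480], E[r] = -1.4580, γ^t·E[r] = -0.746494, running G = -4.179827
t=4: π = [0.1565, 0.2641, 0.1421, 0.1889, 0.2484], E[r] = -1.4602, γ^t·E[r] = -0.598086, running G = -4.777913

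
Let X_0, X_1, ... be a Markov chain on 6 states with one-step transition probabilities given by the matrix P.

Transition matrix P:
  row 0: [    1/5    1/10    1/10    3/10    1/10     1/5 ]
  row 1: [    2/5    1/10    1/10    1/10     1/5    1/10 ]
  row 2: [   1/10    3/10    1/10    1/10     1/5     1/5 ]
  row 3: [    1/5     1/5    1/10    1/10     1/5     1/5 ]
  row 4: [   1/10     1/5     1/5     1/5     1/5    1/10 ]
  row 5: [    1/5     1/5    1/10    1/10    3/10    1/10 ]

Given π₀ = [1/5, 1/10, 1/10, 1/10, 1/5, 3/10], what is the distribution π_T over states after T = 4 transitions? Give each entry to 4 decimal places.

t=0: π = [0.2000, 0.1000, 0.1000, 0.1000, 0.2000, 0.3000]
t=1: π = [0.1900, 0.1800, 0.1200, 0.1600, 0.2100, 0.1400]
t=2: π = [0.2030, 0.1750, 0.1210, 0.1590, 0.1950, 0.1470]
t=3: π = [0.2034, 0.1743, 0.1195, 0.1601, 0.1944, 0.1483]
t=4: π = [0.2035, 0.1742, 0.1194, 0.1601, 0.1945, 0.1483]

π = [0.2035, 0.1742, 0.1194, 0.1601, 0.1945, 0.1483]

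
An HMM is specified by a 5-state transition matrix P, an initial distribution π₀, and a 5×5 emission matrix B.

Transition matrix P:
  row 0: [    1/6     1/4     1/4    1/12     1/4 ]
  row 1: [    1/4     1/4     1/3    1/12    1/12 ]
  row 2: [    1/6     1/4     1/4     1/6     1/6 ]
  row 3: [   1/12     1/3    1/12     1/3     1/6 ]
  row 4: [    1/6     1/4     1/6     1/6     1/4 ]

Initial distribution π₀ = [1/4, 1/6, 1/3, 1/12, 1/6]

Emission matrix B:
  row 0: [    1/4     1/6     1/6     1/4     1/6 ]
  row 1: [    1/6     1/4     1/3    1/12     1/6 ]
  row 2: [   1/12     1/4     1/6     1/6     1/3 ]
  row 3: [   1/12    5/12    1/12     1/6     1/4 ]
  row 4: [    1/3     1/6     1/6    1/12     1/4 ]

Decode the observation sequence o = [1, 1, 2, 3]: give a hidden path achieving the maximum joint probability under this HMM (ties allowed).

t=0: δ = [4.167e-02, 4.167e-02, 8.333e-02, 3.472e-02, 2.778e-02]  (obs o_0=1)
t=1: δ = [2.315e-03, 5.208e-03, 5.208e-03, 5.787e-03, 2.315e-03]  ψ = [2, 2, 2, 2, 2]  (obs o_1=1)
t=2: δ = [2.170e-04, 6.430e-04, 2.894e-04, 1.608e-04, 1.608e-04]  ψ = [1, 3, 1, 3, 3]  (obs o_2=2)
t=3: δ = [4.019e-05, 1.340e-05, 3.572e-05, 8.931e-06, 4.521e-06]  ψ = [1, 1, 1, 1, 0]  (obs o_3=3)
backtrack: best end state = 0; path = [2, 3, 1, 0]

path = [2, 3, 1, 0]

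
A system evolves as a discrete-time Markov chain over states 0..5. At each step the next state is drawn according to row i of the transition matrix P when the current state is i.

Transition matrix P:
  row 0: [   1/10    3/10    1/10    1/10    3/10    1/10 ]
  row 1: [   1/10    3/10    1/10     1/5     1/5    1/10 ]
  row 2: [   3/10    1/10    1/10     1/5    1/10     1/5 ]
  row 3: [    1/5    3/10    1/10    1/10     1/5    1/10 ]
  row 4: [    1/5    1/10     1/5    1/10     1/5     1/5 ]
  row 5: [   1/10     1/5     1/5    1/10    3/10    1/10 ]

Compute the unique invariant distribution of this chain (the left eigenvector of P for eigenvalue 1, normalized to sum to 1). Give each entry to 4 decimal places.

π = [0.1622, 0.2162, 0.1351, 0.1351, 0.2162, 0.1351]

Balance equations π_j = Σ_i π_i·P[i][j]:
  π_0 = 1/10·π_0 + 1/10·π_1 + 3/10·π_2 + 1/5·π_3 + 1/5·π_4 + 1/10·π_5
  π_1 = 3/10·π_0 + 3/10·π_1 + 1/10·π_2 + 3/10·π_3 + 1/10·π_4 + 1/5·π_5
  π_2 = 1/10·π_0 + 1/10·π_1 + 1/10·π_2 + 1/10·π_3 + 1/5·π_4 + 1/5·π_5
  π_3 = 1/10·π_0 + 1/5·π_1 + 1/5·π_2 + 1/10·π_3 + 1/10·π_4 + 1/10·π_5
  π_4 = 3/10·π_0 + 1/5·π_1 + 1/10·π_2 + 1/5·π_3 + 1/5·π_4 + 3/10·π_5
  normalize: π_0 + π_1 + π_2 + π_3 + π_4 + π_5 = 1
Solving the linear system gives exactly π = [6/37, 8/37, 5/37, 5/37, 8/37, 5/37].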